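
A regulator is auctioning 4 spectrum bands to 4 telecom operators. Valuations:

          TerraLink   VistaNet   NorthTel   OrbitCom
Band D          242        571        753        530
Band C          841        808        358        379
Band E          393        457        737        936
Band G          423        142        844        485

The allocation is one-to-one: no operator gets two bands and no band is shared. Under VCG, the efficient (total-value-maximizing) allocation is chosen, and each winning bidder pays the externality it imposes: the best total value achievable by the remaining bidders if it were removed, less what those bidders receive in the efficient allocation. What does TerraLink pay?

TerraLink pays $237M.

Efficient allocation: TerraLink→Band C ($841M), VistaNet→Band D ($571M), NorthTel→Band G ($844M), OrbitCom→Band E ($936M); total welfare W = $3192M.
TerraLink receives Band C at value $841M, so the others get W − 841 = $2351M.
Without TerraLink: best allocation of the remaining 3 bidders over all 4 bands is VistaNet→Band C ($808M), NorthTel→Band G ($844M), OrbitCom→Band E ($936M), total $2588M.
VCG payment = (others' best without TerraLink) − (others' welfare with TerraLink) = 2588 − 2351 = $237M.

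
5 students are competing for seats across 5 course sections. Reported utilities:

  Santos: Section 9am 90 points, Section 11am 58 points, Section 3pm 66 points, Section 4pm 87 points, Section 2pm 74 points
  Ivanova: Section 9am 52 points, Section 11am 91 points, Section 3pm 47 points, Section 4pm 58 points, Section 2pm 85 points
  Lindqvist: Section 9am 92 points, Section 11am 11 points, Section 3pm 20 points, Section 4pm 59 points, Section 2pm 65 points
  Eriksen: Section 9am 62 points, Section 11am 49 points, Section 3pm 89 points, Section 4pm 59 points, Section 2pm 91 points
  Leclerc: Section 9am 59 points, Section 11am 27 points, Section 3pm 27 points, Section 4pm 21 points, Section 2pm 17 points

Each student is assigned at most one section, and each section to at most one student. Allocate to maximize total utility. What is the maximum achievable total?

This is a one-to-one assignment (maximum-weight bipartite matching).
Optimal: Santos→Section 4pm (87 points), Ivanova→Section 11am (91 points), Lindqvist→Section 2pm (65 points), Eriksen→Section 3pm (89 points), Leclerc→Section 9am (59 points) — total 87+91+65+89+59 = 391 points.
Max-entry greedy (repeatedly take the single best remaining cell) gives 388 points, worse by 3.
Next-best assignment: Santos→Section 4pm, Ivanova→Section 11am, Lindqvist→Section 9am, Eriksen→Section 2pm, Leclerc→Section 3pm = 388 points.
Swapping Eriksen↔Leclerc (Eriksen→Section 9am 62 points, Leclerc→Section 3pm 27 points) loses 59.
Every other assignment is strictly worse.

Maximum total: 391 points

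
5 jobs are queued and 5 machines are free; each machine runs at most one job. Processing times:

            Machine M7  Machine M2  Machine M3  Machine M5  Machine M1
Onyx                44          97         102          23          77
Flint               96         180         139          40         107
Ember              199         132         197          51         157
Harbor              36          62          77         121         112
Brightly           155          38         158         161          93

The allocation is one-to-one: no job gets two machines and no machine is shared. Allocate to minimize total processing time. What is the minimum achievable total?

Minimum total: 317 min

This is the linear assignment problem.
Optimal: Onyx→Machine M7 (44 min), Flint→Machine M1 (107 min), Ember→Machine M5 (51 min), Harbor→Machine M3 (77 min), Brightly→Machine M2 (38 min) — total 44+107+51+77+38 = 317 min.
Column-greedy (each machine in turn goes to its cheapest remaining job) gives 373 min, worse by 56.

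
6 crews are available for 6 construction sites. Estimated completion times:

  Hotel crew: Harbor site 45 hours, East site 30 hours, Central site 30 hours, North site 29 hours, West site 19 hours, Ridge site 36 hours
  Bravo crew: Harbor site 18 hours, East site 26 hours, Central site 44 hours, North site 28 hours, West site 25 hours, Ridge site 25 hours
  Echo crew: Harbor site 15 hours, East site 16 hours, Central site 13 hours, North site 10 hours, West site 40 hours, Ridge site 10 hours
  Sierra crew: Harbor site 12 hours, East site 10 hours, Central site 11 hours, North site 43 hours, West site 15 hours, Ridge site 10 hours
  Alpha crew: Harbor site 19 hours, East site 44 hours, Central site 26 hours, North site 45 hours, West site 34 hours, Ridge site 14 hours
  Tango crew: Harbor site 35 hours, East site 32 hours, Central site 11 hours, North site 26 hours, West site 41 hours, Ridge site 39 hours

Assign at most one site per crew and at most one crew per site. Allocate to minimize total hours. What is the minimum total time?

Min total: 82 hours

Optimal: Hotel crew→West site (19 hours), Bravo crew→Harbor site (18 hours), Echo crew→North site (10 hours), Sierra crew→East site (10 hours), Alpha crew→Ridge site (14 hours), Tango crew→Central site (11 hours) — total 19+18+10+10+14+11 = 82 hours.
Column-greedy (each site in turn goes to its cheapest remaining crew) gives 100 hours, worse by 18.
Checked against all permutations: 82 hours is optimal.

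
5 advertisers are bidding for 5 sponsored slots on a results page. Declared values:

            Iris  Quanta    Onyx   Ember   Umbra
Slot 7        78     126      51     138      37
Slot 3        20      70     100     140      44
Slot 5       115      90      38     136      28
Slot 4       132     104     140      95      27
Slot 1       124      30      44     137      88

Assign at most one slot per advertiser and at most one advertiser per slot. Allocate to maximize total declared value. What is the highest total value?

Optimal: Iris→Slot 5 ($115), Quanta→Slot 7 ($126), Onyx→Slot 4 ($140), Ember→Slot 3 ($140), Umbra→Slot 1 ($88) — total 115+126+140+140+88 = $609.
Row-greedy (each advertiser in turn takes its best remaining slot) gives $523, worse by 86.
Every other assignment is strictly worse.

Max total: $609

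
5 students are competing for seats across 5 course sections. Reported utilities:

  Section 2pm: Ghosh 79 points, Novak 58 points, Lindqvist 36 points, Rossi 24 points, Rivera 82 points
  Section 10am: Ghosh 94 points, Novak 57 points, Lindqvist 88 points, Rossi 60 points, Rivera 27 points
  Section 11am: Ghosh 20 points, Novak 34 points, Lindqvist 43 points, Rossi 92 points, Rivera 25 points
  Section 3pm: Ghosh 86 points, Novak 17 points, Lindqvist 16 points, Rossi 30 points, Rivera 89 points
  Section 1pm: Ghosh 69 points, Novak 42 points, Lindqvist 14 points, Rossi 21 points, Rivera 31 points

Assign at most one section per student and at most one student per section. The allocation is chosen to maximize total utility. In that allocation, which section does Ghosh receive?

Ghosh receives Section 1pm.

This is the linear assignment problem.
Optimal: Ghosh→Section 1pm (69 points), Novak→Section 2pm (58 points), Lindqvist→Section 10am (88 points), Rossi→Section 11am (92 points), Rivera→Section 3pm (89 points) — total 69+58+88+92+89 = 396 points.
Column-greedy (each section in turn goes to its best remaining student) gives 299 points, worse by 97.
Next-best assignment: Ghosh→Section 2pm, Novak→Section 1pm, Lindqvist→Section 10am, Rossi→Section 11am, Rivera→Section 3pm = 390 points.
Swapping Novak↔Rivera (Novak→Section 3pm 17 points, Rivera→Section 2pm 82 points) loses 48.
Ghosh's own top section is Section 10am (94 points), but forcing Ghosh→Section 10am and reassigning the rest optimally gives only 353 points — worse by 43.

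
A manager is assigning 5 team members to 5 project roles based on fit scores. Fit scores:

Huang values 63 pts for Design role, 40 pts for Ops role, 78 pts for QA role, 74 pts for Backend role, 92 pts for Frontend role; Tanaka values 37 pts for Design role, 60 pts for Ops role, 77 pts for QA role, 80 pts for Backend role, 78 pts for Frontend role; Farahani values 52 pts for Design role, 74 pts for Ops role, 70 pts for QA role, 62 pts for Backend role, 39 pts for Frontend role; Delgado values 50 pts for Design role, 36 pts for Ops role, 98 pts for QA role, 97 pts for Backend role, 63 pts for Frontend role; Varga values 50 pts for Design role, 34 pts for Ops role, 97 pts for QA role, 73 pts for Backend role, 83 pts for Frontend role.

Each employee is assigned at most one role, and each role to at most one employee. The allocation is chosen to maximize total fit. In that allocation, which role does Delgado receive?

Treat this as an assignment problem: match each employee to one role.
Optimal: Huang→Design role (63 pts), Tanaka→Frontend role (78 pts), Farahani→Ops role (74 pts), Delgado→Backend role (97 pts), Varga→QA role (97 pts) — total 63+78+74+97+97 = 409 pts.
Column-greedy (each role in turn goes to its best remaining employee) gives 398 pts, worse by 11.
Next-best assignment: Huang→Design role, Tanaka→Backend role, Farahani→Ops role, Delgado→QA role, Varga→Frontend role = 398 pts.
Swapping Huang↔Varga (Huang→QA role 78 pts, Varga→Design role 50 pts) loses 32.
Delgado's own top role is QA role (98 pts), but forcing Delgado→QA role and reassigning the rest optimally gives only 398 pts — worse by 11.

Delgado receives Backend role.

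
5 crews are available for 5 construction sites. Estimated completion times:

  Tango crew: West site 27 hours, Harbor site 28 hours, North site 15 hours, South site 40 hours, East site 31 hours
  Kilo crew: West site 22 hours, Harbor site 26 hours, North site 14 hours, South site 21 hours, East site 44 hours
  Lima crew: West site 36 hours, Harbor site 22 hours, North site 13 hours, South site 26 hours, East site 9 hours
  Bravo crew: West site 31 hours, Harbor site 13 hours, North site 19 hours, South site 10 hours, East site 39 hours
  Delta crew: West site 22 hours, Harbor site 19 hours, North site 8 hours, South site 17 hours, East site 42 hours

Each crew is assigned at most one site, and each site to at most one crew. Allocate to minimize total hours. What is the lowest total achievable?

Minimum total: 75 hours

Treat this as an assignment problem: match each crew to one site.
Optimal: Tango crew→North site (15 hours), Kilo crew→West site (22 hours), Lima crew→East site (9 hours), Bravo crew→South site (10 hours), Delta crew→Harbor site (19 hours) — total 15+22+9+10+19 = 75 hours.
Column-greedy (each site in turn goes to its cheapest remaining crew) gives 100 hours, worse by 25.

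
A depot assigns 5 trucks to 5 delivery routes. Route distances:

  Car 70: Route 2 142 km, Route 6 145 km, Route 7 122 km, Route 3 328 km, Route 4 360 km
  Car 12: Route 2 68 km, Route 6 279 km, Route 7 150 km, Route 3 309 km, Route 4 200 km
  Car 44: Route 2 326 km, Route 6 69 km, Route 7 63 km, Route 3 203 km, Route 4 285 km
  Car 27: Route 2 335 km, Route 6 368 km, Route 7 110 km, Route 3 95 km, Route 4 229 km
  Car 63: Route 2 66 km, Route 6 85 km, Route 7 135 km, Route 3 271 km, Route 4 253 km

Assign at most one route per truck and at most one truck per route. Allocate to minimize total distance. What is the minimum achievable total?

Optimal: Car 70→Route 7 (122 km), Car 12→Route 4 (200 km), Car 44→Route 6 (69 km), Car 27→Route 3 (95 km), Car 63→Route 2 (66 km) — total 122+200+69+95+66 = 552 km.
Min-entry greedy (repeatedly take the single cheapest remaining cell) gives 569 km, worse by 17.

Minimum total: 552 km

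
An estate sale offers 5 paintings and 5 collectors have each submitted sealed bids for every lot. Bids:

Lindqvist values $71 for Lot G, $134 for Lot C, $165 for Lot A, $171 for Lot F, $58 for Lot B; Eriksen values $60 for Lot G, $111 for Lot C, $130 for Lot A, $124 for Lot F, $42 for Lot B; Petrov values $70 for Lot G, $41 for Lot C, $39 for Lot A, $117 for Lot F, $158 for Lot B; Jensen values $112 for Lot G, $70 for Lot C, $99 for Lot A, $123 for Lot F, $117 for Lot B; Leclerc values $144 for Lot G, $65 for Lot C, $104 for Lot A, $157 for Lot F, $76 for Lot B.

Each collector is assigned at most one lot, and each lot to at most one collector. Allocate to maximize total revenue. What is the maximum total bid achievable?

Maximum total: $703

Optimal: Lindqvist→Lot A ($165), Eriksen→Lot C ($111), Petrov→Lot B ($158), Jensen→Lot G ($112), Leclerc→Lot F ($157) — total 165+111+158+112+157 = $703.
Row-greedy (each collector in turn takes its best remaining lot) gives $636, worse by 67.
Next-best assignment: Lindqvist→Lot A, Eriksen→Lot C, Petrov→Lot B, Jensen→Lot F, Leclerc→Lot G = $701.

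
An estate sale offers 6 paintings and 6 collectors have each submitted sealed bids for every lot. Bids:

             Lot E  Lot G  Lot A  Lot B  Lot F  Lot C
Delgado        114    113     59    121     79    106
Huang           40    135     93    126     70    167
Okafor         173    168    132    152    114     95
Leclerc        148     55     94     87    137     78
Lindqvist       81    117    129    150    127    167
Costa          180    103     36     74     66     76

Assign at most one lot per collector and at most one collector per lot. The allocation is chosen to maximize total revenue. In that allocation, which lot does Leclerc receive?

Leclerc receives Lot F.

Treat this as an assignment problem: match each collector to one lot.
Optimal: Delgado→Lot B ($121), Huang→Lot C ($167), Okafor→Lot G ($168), Leclerc→Lot F ($137), Lindqvist→Lot A ($129), Costa→Lot E ($180) — total 121+167+168+137+129+180 = $902.
Max-entry greedy (repeatedly take the single best remaining cell) gives $861, worse by 41.
No other one-to-one assignment exceeds $902.
Leclerc's own top lot is Lot E ($148), but forcing Leclerc→Lot E and reassigning the rest optimally gives only $799 — worse by 103.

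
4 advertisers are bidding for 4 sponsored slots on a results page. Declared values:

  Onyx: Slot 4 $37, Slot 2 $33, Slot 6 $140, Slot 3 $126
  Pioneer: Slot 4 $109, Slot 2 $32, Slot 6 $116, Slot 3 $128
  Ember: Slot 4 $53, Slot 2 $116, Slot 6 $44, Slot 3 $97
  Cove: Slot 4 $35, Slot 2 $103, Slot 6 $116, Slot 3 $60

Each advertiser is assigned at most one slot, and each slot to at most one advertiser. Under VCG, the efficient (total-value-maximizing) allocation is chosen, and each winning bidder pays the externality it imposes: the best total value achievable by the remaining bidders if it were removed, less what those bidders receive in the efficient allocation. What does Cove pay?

Cove pays $33.

Efficient allocation: Onyx→Slot 3 ($126), Pioneer→Slot 4 ($109), Ember→Slot 2 ($116), Cove→Slot 6 ($116); total welfare W = $467.
Cove receives Slot 6 at value $116, so the others get W − 116 = $351.
Without Cove: best allocation of the remaining 3 bidders over all 4 slots is Onyx→Slot 6 ($140), Pioneer→Slot 3 ($128), Ember→Slot 2 ($116), total $384.
VCG payment = (others' best without Cove) − (others' welfare with Cove) = 384 − 351 = $33.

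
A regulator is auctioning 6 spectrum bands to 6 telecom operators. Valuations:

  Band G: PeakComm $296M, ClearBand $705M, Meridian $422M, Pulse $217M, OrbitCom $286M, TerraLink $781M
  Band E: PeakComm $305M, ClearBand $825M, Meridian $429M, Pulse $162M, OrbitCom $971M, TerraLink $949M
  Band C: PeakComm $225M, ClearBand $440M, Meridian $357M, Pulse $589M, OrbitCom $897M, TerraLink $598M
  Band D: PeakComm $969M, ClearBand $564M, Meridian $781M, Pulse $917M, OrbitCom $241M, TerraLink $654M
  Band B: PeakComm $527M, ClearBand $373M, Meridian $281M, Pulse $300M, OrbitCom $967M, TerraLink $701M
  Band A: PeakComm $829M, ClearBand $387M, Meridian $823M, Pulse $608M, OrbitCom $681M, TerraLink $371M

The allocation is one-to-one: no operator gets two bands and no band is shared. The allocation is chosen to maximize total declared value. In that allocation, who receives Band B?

OrbitCom receives Band B.

Optimal: PeakComm→Band D ($969M), ClearBand→Band G ($705M), Meridian→Band A ($823M), Pulse→Band C ($589M), OrbitCom→Band B ($967M), TerraLink→Band E ($949M) — total 969+705+823+589+967+949 = $5002M.
Row-greedy (each operator in turn takes its best remaining band) gives $4954M, worse by 48.
Next-best assignment: PeakComm→Band D, ClearBand→Band E, Meridian→Band A, Pulse→Band C, OrbitCom→Band B, TerraLink→Band G = $4954M.
Checked against all permutations: $5002M is optimal.
OrbitCom's own top band is Band E ($971M), but forcing OrbitCom→Band E and reassigning the rest optimally gives only $4758M — worse by 244.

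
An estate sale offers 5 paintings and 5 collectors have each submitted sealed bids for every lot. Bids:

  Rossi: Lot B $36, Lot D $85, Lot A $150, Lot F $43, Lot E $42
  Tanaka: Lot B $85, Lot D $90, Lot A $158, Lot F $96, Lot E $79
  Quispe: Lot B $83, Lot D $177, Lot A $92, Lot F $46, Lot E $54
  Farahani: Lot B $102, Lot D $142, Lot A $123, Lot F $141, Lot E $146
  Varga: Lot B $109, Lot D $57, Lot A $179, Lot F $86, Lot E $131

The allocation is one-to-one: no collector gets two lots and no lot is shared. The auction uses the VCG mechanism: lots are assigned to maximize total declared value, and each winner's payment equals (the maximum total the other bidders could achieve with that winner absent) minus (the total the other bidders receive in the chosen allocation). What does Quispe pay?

Efficient allocation: Rossi→Lot A ($150), Tanaka→Lot B ($85), Quispe→Lot D ($177), Farahani→Lot F ($141), Varga→Lot E ($131); total welfare W = $684.
Quispe receives Lot D at value $177, so the others get W − 177 = $507.
Without Quispe: best allocation of the remaining 4 bidders over all 5 lots is Rossi→Lot A ($150), Tanaka→Lot F ($96), Farahani→Lot D ($142), Varga→Lot E ($131), total $519.
VCG payment = (others' best without Quispe) − (others' welfare with Quispe) = 519 − 507 = $12.

Quispe pays $12.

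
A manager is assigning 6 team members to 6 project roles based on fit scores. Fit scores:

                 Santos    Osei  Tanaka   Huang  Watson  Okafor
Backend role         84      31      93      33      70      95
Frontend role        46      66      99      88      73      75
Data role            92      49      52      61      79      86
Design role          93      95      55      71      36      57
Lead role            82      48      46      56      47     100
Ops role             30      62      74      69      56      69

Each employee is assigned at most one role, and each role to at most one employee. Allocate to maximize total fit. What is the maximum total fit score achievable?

Optimal: Santos→Backend role (84 pts), Osei→Design role (95 pts), Tanaka→Frontend role (99 pts), Huang→Ops role (69 pts), Watson→Data role (79 pts), Okafor→Lead role (100 pts) — total 84+95+99+69+79+100 = 526 pts.
Max-entry greedy (repeatedly take the single best remaining cell) gives 525 pts, worse by 1.
Next-best assignment: Santos→Data role, Osei→Design role, Tanaka→Frontend role, Huang→Ops role, Watson→Backend role, Okafor→Lead role = 525 pts.
Checked against all permutations: 526 pts is optimal.

Maximum total: 526 pts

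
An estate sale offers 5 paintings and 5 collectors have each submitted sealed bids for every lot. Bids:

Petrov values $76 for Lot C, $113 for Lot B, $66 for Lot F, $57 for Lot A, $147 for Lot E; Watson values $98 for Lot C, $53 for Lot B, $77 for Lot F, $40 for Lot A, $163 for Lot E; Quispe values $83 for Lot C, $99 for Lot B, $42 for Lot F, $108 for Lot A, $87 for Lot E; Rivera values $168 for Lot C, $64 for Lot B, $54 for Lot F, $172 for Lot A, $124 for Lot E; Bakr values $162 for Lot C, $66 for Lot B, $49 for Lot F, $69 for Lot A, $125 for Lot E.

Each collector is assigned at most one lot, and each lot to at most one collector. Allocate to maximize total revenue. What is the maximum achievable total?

Maximum total: $662

Treat this as an assignment problem: match each collector to one lot.
Optimal: Petrov→Lot F ($66), Watson→Lot E ($163), Quispe→Lot B ($99), Rivera→Lot A ($172), Bakr→Lot C ($162) — total 66+163+99+172+162 = $662.
Row-greedy (each collector in turn takes its best remaining lot) gives $466, worse by 196.
Checked against all permutations: $662 is optimal.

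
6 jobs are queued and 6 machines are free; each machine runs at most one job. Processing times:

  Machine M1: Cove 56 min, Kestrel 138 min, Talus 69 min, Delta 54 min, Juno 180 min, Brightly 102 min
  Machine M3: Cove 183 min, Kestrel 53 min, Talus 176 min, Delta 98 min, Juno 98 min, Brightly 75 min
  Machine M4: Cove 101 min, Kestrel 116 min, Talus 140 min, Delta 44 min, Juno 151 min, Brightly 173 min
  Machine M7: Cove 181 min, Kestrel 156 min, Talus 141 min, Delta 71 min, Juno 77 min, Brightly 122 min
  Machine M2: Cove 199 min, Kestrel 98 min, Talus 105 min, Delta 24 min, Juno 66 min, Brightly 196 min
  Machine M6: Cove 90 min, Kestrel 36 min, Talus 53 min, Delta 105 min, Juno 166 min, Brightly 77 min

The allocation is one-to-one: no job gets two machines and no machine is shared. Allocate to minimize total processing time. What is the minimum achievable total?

Min total: 382 min

Treat this as an assignment problem: match each job to one machine.
Optimal: Cove→Machine M4 (101 min), Kestrel→Machine M6 (36 min), Talus→Machine M1 (69 min), Delta→Machine M2 (24 min), Juno→Machine M7 (77 min), Brightly→Machine M3 (75 min) — total 101+36+69+24+77+75 = 382 min.
Next-best assignment: Cove→Machine M1, Kestrel→Machine M6, Talus→Machine M2, Delta→Machine M4, Juno→Machine M7, Brightly→Machine M3 = 393 min.
Swapping Talus↔Kestrel (Talus→Machine M6 53 min, Kestrel→Machine M1 138 min) adds 86.
Checked against all permutations: 382 min is optimal.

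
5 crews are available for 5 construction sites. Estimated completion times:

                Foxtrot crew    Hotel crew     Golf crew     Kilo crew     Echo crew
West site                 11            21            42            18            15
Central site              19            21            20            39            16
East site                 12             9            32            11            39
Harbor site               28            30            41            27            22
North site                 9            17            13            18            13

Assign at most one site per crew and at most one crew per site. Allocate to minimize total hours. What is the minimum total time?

This is a one-to-one assignment (minimum-cost bipartite matching).
Optimal: Foxtrot crew→West site (11 hours), Hotel crew→East site (9 hours), Golf crew→North site (13 hours), Kilo crew→Harbor site (27 hours), Echo crew→Central site (16 hours) — total 11+9+13+27+16 = 76 hours.
Next-best assignment: Foxtrot crew→West site, Hotel crew→Central site, Golf crew→North site, Kilo crew→East site, Echo crew→Harbor site = 78 hours.
Every other assignment is strictly worse.

Minimum total: 76 hours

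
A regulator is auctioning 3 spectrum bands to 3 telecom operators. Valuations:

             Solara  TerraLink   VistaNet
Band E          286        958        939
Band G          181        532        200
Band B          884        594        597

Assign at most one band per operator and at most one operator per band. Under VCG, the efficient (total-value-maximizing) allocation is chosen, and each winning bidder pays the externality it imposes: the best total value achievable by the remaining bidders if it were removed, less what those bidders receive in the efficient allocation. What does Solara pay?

Solara pays $84M.

Efficient allocation: Solara→Band B ($884M), TerraLink→Band G ($532M), VistaNet→Band E ($939M); total welfare W = $2355M.
Solara receives Band B at value $884M, so the others get W − 884 = $1471M.
Without Solara: best allocation of the remaining 2 bidders over all 3 bands is TerraLink→Band E ($958M), VistaNet→Band B ($597M), total $1555M.
VCG payment = (others' best without Solara) − (others' welfare with Solara) = 1555 − 1471 = $84M.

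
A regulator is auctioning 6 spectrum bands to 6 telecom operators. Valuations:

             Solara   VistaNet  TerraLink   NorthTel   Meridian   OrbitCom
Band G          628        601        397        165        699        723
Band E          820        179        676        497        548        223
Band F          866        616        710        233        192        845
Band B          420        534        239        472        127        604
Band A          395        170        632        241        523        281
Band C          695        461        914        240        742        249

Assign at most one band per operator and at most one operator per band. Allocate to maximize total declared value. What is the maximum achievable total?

Optimal: Solara→Band E ($820M), VistaNet→Band G ($601M), TerraLink→Band C ($914M), NorthTel→Band B ($472M), Meridian→Band A ($523M), OrbitCom→Band F ($845M) — total 820+601+914+472+523+845 = $4175M.
Max-entry greedy (repeatedly take the single best remaining cell) gives $3826M, worse by 349.
Next-best assignment: Solara→Band E, VistaNet→Band G, TerraLink→Band A, NorthTel→Band B, Meridian→Band C, OrbitCom→Band F = $4112M.
Checked against all permutations: $4175M is optimal.

Maximum total: $4175M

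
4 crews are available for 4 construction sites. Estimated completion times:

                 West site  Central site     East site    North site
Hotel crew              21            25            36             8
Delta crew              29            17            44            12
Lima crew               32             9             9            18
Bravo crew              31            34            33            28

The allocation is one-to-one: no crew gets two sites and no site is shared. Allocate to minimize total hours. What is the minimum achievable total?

Minimum total: 65 hours

Optimal: Hotel crew→North site (8 hours), Delta crew→Central site (17 hours), Lima crew→East site (9 hours), Bravo crew→West site (31 hours) — total 8+17+9+31 = 65 hours.
Min-entry greedy (repeatedly take the single cheapest remaining cell) gives 79 hours, worse by 14.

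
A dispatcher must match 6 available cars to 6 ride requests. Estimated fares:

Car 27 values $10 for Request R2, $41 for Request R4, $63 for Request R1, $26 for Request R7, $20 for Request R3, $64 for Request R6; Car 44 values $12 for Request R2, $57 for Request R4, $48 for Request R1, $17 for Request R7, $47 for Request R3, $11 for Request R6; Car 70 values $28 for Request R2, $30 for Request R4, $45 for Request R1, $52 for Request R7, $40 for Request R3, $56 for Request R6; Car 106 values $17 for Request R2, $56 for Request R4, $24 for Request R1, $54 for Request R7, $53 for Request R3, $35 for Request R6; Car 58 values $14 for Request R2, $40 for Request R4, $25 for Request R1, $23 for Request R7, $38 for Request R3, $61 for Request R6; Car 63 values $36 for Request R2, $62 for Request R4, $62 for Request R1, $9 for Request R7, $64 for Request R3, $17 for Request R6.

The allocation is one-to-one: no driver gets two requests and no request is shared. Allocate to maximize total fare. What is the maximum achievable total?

Maximum total: $327

Optimal: Car 27→Request R1 ($63), Car 44→Request R4 ($57), Car 70→Request R2 ($28), Car 106→Request R7 ($54), Car 58→Request R6 ($61), Car 63→Request R3 ($64) — total 63+57+28+54+61+64 = $327.
Next-best assignment: Car 27→Request R1, Car 44→Request R4, Car 70→Request R7, Car 106→Request R3, Car 58→Request R6, Car 63→Request R2 = $322.
Every other assignment is strictly worse.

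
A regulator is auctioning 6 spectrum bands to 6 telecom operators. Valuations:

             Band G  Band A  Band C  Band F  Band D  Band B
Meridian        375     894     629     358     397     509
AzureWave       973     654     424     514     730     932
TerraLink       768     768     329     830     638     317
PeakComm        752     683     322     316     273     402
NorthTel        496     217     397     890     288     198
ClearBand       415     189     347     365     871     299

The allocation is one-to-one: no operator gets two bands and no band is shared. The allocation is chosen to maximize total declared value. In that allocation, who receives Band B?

Optimal: Meridian→Band C ($629M), AzureWave→Band B ($932M), TerraLink→Band A ($768M), PeakComm→Band G ($752M), NorthTel→Band F ($890M), ClearBand→Band D ($871M) — total 629+932+768+752+890+871 = $4842M.
No other one-to-one assignment exceeds $4842M.
AzureWave's own top band is Band G ($973M), but forcing AzureWave→Band G and reassigning the rest optimally gives only $4533M — worse by 309.

AzureWave receives Band B.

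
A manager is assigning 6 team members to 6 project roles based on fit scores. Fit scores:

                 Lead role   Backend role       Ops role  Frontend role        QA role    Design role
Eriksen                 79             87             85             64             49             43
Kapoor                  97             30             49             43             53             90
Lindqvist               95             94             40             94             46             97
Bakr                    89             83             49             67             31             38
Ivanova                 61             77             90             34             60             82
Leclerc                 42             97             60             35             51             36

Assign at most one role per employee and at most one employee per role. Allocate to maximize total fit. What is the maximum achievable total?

This is a one-to-one assignment (maximum-weight bipartite matching).
Optimal: Eriksen→Ops role (85 pts), Kapoor→Design role (90 pts), Lindqvist→Frontend role (94 pts), Bakr→Lead role (89 pts), Ivanova→QA role (60 pts), Leclerc→Backend role (97 pts) — total 85+90+94+89+60+97 = 515 pts.
Next-best assignment: Eriksen→QA role, Kapoor→Design role, Lindqvist→Frontend role, Bakr→Lead role, Ivanova→Ops role, Leclerc→Backend role = 509 pts.
Swapping Leclerc↔Ivanova (Leclerc→QA role 51 pts, Ivanova→Backend role 77 pts) loses 29.

Maximum total: 515 pts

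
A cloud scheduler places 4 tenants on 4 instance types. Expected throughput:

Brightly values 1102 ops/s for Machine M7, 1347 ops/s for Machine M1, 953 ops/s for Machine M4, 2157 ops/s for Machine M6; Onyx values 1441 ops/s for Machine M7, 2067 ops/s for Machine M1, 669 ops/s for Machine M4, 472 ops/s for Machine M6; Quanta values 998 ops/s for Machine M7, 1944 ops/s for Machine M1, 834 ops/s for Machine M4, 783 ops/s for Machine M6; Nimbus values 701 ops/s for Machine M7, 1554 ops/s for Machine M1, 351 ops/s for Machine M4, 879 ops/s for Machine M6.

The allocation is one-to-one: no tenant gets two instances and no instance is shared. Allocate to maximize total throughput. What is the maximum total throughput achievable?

Treat this as an assignment problem: match each tenant to one instance.
Optimal: Brightly→Machine M6 (2157 ops/s), Onyx→Machine M7 (1441 ops/s), Quanta→Machine M4 (834 ops/s), Nimbus→Machine M1 (1554 ops/s) — total 2157+1441+834+1554 = 5986 ops/s.
Row-greedy (each tenant in turn takes its best remaining instance) gives 5573 ops/s, worse by 413.

Maximum total: 5986 ops/s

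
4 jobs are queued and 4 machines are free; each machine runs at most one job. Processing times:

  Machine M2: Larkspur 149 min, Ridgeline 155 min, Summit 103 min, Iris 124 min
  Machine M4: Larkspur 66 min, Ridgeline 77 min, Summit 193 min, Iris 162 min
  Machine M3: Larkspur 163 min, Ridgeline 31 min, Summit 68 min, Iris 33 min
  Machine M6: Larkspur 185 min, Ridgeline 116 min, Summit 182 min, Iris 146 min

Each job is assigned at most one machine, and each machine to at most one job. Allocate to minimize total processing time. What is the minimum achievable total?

Optimal: Larkspur→Machine M4 (66 min), Ridgeline→Machine M6 (116 min), Summit→Machine M2 (103 min), Iris→Machine M3 (33 min) — total 66+116+103+33 = 318 min.
Column-greedy (each machine in turn goes to its cheapest remaining job) gives 346 min, worse by 28.
Next-best assignment: Larkspur→Machine M4, Ridgeline→Machine M3, Summit→Machine M2, Iris→Machine M6 = 346 min.
Swapping Larkspur↔Iris (Larkspur→Machine M3 163 min, Iris→Machine M4 162 min) adds 226.
Every other assignment is strictly worse.

Min total: 318 min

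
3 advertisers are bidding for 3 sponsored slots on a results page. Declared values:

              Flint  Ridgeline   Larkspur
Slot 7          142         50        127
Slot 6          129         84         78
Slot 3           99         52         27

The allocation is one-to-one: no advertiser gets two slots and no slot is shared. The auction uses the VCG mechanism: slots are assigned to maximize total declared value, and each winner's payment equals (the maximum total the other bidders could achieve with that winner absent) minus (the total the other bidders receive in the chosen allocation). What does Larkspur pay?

Larkspur pays $43.

Efficient allocation: Flint→Slot 3 ($99), Ridgeline→Slot 6 ($84), Larkspur→Slot 7 ($127); total welfare W = $310.
Larkspur receives Slot 7 at value $127, so the others get W − 127 = $183.
Without Larkspur: best allocation of the remaining 2 bidders over all 3 slots is Flint→Slot 7 ($142), Ridgeline→Slot 6 ($84), total $226.
VCG payment = (others' best without Larkspur) − (others' welfare with Larkspur) = 226 − 183 = $43.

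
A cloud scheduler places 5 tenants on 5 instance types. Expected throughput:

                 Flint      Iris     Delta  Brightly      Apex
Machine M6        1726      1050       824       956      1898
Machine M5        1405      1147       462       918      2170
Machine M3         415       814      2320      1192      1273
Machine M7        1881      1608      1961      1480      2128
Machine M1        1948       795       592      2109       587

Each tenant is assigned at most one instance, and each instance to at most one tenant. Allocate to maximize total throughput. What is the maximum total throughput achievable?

This is a one-to-one assignment (maximum-weight bipartite matching).
Optimal: Flint→Machine M6 (1726 ops/s), Iris→Machine M7 (1608 ops/s), Delta→Machine M3 (2320 ops/s), Brightly→Machine M1 (2109 ops/s), Apex→Machine M5 (2170 ops/s) — total 1726+1608+2320+2109+2170 = 9933 ops/s.
Column-greedy (each instance in turn goes to its best remaining tenant) gives 9340 ops/s, worse by 593.
Every other assignment is strictly worse.

Maximum total: 9933 ops/s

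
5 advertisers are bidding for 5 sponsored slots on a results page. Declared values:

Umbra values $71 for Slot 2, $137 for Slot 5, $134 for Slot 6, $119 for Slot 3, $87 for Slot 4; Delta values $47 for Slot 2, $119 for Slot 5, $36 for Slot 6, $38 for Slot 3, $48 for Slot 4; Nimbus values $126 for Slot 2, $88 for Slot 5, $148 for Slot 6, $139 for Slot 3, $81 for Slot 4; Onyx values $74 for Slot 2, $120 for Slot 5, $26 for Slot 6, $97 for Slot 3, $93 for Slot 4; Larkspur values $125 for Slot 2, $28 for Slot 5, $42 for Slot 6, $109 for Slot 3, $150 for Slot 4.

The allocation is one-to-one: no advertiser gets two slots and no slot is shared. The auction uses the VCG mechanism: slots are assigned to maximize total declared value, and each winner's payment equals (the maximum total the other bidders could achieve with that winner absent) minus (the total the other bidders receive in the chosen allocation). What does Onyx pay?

Onyx pays $13.

Efficient allocation: Umbra→Slot 6 ($134), Delta→Slot 5 ($119), Nimbus→Slot 2 ($126), Onyx→Slot 3 ($97), Larkspur→Slot 4 ($150); total welfare W = $626.
Onyx receives Slot 3 at value $97, so the others get W − 97 = $529.
Without Onyx: best allocation of the remaining 4 bidders over all 5 slots is Umbra→Slot 6 ($134), Delta→Slot 5 ($119), Nimbus→Slot 3 ($139), Larkspur→Slot 4 ($150), total $542.
VCG payment = (others' best without Onyx) − (others' welfare with Onyx) = 542 − 529 = $13.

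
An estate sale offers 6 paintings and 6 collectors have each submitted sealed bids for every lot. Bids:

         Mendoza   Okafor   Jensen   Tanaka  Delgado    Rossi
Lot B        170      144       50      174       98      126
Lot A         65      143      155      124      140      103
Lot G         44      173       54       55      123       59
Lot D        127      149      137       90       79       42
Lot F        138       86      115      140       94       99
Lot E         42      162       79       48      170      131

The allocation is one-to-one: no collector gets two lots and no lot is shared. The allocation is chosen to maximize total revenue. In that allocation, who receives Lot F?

Optimal: Mendoza→Lot D ($127), Okafor→Lot G ($173), Jensen→Lot A ($155), Tanaka→Lot B ($174), Delgado→Lot E ($170), Rossi→Lot F ($99) — total 127+173+155+174+170+99 = $898.
Row-greedy (each collector in turn takes its best remaining lot) gives $850, worse by 48.
No other one-to-one assignment exceeds $898.
Rossi's own top lot is Lot E ($131), but forcing Rossi→Lot E and reassigning the rest optimally gives only $893 — worse by 5.

Rossi receives Lot F.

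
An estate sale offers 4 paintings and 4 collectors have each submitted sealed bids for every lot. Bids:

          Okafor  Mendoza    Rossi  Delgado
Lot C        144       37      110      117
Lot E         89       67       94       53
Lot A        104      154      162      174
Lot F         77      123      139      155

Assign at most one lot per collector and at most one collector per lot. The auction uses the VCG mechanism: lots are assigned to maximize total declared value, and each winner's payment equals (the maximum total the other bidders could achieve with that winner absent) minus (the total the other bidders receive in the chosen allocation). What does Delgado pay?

Delgado pays $45.

Efficient allocation: Okafor→Lot C ($144), Mendoza→Lot A ($154), Rossi→Lot E ($94), Delgado→Lot F ($155); total welfare W = $547.
Delgado receives Lot F at value $155, so the others get W − 155 = $392.
Without Delgado: best allocation of the remaining 3 bidders over all 4 lots is Okafor→Lot C ($144), Mendoza→Lot A ($154), Rossi→Lot F ($139), total $437.
VCG payment = (others' best without Delgado) − (others' welfare with Delgado) = 437 − 392 = $45.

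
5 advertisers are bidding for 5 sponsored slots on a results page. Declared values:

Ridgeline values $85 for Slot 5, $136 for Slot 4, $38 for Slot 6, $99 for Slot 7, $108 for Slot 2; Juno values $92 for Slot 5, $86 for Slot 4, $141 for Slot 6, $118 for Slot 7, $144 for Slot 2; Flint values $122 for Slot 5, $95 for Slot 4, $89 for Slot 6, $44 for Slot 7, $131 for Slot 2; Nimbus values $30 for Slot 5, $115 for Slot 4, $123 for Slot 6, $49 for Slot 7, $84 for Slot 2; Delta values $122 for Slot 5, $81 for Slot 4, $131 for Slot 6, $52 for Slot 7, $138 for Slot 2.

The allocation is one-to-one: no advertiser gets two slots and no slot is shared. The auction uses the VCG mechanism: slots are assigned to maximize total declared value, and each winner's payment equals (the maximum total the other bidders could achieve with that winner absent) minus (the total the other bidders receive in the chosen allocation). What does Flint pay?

Flint pays $10.

Efficient allocation: Ridgeline→Slot 4 ($136), Juno→Slot 7 ($118), Flint→Slot 5 ($122), Nimbus→Slot 6 ($123), Delta→Slot 2 ($138); total welfare W = $637.
Flint receives Slot 5 at value $122, so the others get W − 122 = $515.
Without Flint: best allocation of the remaining 4 bidders over all 5 slots is Ridgeline→Slot 4 ($136), Juno→Slot 2 ($144), Nimbus→Slot 6 ($123), Delta→Slot 5 ($122), total $525.
VCG payment = (others' best without Flint) − (others' welfare with Flint) = 525 − 515 = $10.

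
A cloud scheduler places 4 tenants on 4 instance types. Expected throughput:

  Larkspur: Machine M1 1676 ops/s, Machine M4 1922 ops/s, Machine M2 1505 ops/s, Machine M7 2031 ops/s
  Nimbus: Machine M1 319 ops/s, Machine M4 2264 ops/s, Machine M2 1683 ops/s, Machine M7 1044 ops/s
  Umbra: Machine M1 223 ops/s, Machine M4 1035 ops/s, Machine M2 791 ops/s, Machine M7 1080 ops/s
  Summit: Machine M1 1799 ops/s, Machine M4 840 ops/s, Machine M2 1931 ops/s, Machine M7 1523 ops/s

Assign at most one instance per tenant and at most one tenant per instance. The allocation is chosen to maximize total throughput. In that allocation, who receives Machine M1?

Optimal: Larkspur→Machine M1 (1676 ops/s), Nimbus→Machine M4 (2264 ops/s), Umbra→Machine M7 (1080 ops/s), Summit→Machine M2 (1931 ops/s) — total 1676+2264+1080+1931 = 6951 ops/s.
Max-entry greedy (repeatedly take the single best remaining cell) gives 6449 ops/s, worse by 502.
Next-best assignment: Larkspur→Machine M7, Nimbus→Machine M4, Umbra→Machine M2, Summit→Machine M1 = 6885 ops/s.
Larkspur's own top instance is Machine M7 (2031 ops/s), but forcing Larkspur→Machine M7 and reassigning the rest optimally gives only 6885 ops/s — worse by 66.

Larkspur receives Machine M1.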